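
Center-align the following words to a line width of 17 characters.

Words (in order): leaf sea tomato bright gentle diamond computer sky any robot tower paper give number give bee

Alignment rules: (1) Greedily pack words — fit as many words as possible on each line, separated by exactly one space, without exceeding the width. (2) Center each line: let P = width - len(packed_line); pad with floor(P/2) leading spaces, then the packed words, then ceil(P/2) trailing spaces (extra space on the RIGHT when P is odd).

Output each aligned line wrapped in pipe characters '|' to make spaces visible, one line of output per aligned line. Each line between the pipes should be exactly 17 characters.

Answer: | leaf sea tomato |
|  bright gentle  |
|diamond computer |
|  sky any robot  |
|tower paper give |
| number give bee |

Derivation:
Line 1: ['leaf', 'sea', 'tomato'] (min_width=15, slack=2)
Line 2: ['bright', 'gentle'] (min_width=13, slack=4)
Line 3: ['diamond', 'computer'] (min_width=16, slack=1)
Line 4: ['sky', 'any', 'robot'] (min_width=13, slack=4)
Line 5: ['tower', 'paper', 'give'] (min_width=16, slack=1)
Line 6: ['number', 'give', 'bee'] (min_width=15, slack=2)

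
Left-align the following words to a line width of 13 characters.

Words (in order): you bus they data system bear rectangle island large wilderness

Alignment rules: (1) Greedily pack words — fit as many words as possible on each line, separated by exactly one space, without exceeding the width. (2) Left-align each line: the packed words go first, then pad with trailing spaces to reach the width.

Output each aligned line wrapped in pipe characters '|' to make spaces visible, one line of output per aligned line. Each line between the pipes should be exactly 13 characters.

Line 1: ['you', 'bus', 'they'] (min_width=12, slack=1)
Line 2: ['data', 'system'] (min_width=11, slack=2)
Line 3: ['bear'] (min_width=4, slack=9)
Line 4: ['rectangle'] (min_width=9, slack=4)
Line 5: ['island', 'large'] (min_width=12, slack=1)
Line 6: ['wilderness'] (min_width=10, slack=3)

Answer: |you bus they |
|data system  |
|bear         |
|rectangle    |
|island large |
|wilderness   |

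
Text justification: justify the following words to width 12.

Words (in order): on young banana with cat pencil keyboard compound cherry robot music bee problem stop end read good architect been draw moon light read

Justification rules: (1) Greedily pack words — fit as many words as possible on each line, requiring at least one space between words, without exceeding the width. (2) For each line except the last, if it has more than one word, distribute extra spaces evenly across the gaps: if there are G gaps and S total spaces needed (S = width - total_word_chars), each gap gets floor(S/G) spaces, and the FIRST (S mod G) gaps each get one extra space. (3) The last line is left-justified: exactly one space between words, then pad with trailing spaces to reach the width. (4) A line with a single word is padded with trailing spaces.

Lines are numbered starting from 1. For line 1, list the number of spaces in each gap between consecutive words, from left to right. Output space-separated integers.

Line 1: ['on', 'young'] (min_width=8, slack=4)
Line 2: ['banana', 'with'] (min_width=11, slack=1)
Line 3: ['cat', 'pencil'] (min_width=10, slack=2)
Line 4: ['keyboard'] (min_width=8, slack=4)
Line 5: ['compound'] (min_width=8, slack=4)
Line 6: ['cherry', 'robot'] (min_width=12, slack=0)
Line 7: ['music', 'bee'] (min_width=9, slack=3)
Line 8: ['problem', 'stop'] (min_width=12, slack=0)
Line 9: ['end', 'read'] (min_width=8, slack=4)
Line 10: ['good'] (min_width=4, slack=8)
Line 11: ['architect'] (min_width=9, slack=3)
Line 12: ['been', 'draw'] (min_width=9, slack=3)
Line 13: ['moon', 'light'] (min_width=10, slack=2)
Line 14: ['read'] (min_width=4, slack=8)

Answer: 5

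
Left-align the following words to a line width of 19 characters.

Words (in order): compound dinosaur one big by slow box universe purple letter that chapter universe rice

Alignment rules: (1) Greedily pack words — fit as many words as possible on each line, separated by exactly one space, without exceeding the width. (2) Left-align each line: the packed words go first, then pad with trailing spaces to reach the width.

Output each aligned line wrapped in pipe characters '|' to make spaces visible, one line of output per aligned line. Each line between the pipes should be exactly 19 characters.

Answer: |compound dinosaur  |
|one big by slow box|
|universe purple    |
|letter that chapter|
|universe rice      |

Derivation:
Line 1: ['compound', 'dinosaur'] (min_width=17, slack=2)
Line 2: ['one', 'big', 'by', 'slow', 'box'] (min_width=19, slack=0)
Line 3: ['universe', 'purple'] (min_width=15, slack=4)
Line 4: ['letter', 'that', 'chapter'] (min_width=19, slack=0)
Line 5: ['universe', 'rice'] (min_width=13, slack=6)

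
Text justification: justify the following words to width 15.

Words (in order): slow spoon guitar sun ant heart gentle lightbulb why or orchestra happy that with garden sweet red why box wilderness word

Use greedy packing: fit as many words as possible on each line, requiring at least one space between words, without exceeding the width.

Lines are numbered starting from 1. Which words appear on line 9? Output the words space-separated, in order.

Answer: wilderness word

Derivation:
Line 1: ['slow', 'spoon'] (min_width=10, slack=5)
Line 2: ['guitar', 'sun', 'ant'] (min_width=14, slack=1)
Line 3: ['heart', 'gentle'] (min_width=12, slack=3)
Line 4: ['lightbulb', 'why'] (min_width=13, slack=2)
Line 5: ['or', 'orchestra'] (min_width=12, slack=3)
Line 6: ['happy', 'that', 'with'] (min_width=15, slack=0)
Line 7: ['garden', 'sweet'] (min_width=12, slack=3)
Line 8: ['red', 'why', 'box'] (min_width=11, slack=4)
Line 9: ['wilderness', 'word'] (min_width=15, slack=0)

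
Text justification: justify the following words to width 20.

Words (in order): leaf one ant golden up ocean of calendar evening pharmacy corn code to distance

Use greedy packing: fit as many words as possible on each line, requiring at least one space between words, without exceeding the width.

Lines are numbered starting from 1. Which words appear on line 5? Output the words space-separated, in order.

Answer: distance

Derivation:
Line 1: ['leaf', 'one', 'ant', 'golden'] (min_width=19, slack=1)
Line 2: ['up', 'ocean', 'of', 'calendar'] (min_width=20, slack=0)
Line 3: ['evening', 'pharmacy'] (min_width=16, slack=4)
Line 4: ['corn', 'code', 'to'] (min_width=12, slack=8)
Line 5: ['distance'] (min_width=8, slack=12)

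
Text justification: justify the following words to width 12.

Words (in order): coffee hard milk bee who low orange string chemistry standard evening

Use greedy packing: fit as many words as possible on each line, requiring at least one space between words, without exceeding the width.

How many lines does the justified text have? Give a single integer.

Line 1: ['coffee', 'hard'] (min_width=11, slack=1)
Line 2: ['milk', 'bee', 'who'] (min_width=12, slack=0)
Line 3: ['low', 'orange'] (min_width=10, slack=2)
Line 4: ['string'] (min_width=6, slack=6)
Line 5: ['chemistry'] (min_width=9, slack=3)
Line 6: ['standard'] (min_width=8, slack=4)
Line 7: ['evening'] (min_width=7, slack=5)
Total lines: 7

Answer: 7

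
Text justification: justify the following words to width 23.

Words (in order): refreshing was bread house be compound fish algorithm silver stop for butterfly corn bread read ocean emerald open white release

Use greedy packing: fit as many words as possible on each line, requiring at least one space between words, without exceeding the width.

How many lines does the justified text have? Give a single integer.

Line 1: ['refreshing', 'was', 'bread'] (min_width=20, slack=3)
Line 2: ['house', 'be', 'compound', 'fish'] (min_width=22, slack=1)
Line 3: ['algorithm', 'silver', 'stop'] (min_width=21, slack=2)
Line 4: ['for', 'butterfly', 'corn'] (min_width=18, slack=5)
Line 5: ['bread', 'read', 'ocean'] (min_width=16, slack=7)
Line 6: ['emerald', 'open', 'white'] (min_width=18, slack=5)
Line 7: ['release'] (min_width=7, slack=16)
Total lines: 7

Answer: 7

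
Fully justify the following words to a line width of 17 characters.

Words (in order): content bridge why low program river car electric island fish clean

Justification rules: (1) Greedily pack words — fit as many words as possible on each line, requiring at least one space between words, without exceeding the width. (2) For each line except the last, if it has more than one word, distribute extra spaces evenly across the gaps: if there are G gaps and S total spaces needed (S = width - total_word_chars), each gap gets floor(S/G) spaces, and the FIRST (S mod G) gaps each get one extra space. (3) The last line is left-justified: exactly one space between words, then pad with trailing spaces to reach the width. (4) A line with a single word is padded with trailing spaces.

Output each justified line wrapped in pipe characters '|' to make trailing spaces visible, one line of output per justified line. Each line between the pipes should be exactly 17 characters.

Line 1: ['content', 'bridge'] (min_width=14, slack=3)
Line 2: ['why', 'low', 'program'] (min_width=15, slack=2)
Line 3: ['river', 'car'] (min_width=9, slack=8)
Line 4: ['electric', 'island'] (min_width=15, slack=2)
Line 5: ['fish', 'clean'] (min_width=10, slack=7)

Answer: |content    bridge|
|why  low  program|
|river         car|
|electric   island|
|fish clean       |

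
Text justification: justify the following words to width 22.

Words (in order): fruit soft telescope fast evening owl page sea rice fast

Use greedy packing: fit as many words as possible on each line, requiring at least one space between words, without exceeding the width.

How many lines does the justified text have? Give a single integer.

Answer: 3

Derivation:
Line 1: ['fruit', 'soft', 'telescope'] (min_width=20, slack=2)
Line 2: ['fast', 'evening', 'owl', 'page'] (min_width=21, slack=1)
Line 3: ['sea', 'rice', 'fast'] (min_width=13, slack=9)
Total lines: 3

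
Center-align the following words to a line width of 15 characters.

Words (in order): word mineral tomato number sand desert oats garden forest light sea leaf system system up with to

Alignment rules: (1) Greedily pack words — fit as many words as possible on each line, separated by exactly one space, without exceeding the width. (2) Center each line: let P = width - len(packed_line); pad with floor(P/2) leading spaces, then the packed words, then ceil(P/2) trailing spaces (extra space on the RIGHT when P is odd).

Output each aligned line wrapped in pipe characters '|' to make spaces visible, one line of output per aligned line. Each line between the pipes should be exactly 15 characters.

Answer: | word mineral  |
| tomato number |
|  sand desert  |
|  oats garden  |
| forest light  |
|sea leaf system|
|system up with |
|      to       |

Derivation:
Line 1: ['word', 'mineral'] (min_width=12, slack=3)
Line 2: ['tomato', 'number'] (min_width=13, slack=2)
Line 3: ['sand', 'desert'] (min_width=11, slack=4)
Line 4: ['oats', 'garden'] (min_width=11, slack=4)
Line 5: ['forest', 'light'] (min_width=12, slack=3)
Line 6: ['sea', 'leaf', 'system'] (min_width=15, slack=0)
Line 7: ['system', 'up', 'with'] (min_width=14, slack=1)
Line 8: ['to'] (min_width=2, slack=13)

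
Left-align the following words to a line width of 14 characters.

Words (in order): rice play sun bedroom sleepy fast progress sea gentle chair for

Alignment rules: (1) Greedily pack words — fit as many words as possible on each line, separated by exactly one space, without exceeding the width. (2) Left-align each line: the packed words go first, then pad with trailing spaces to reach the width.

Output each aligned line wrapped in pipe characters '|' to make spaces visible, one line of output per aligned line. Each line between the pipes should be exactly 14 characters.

Line 1: ['rice', 'play', 'sun'] (min_width=13, slack=1)
Line 2: ['bedroom', 'sleepy'] (min_width=14, slack=0)
Line 3: ['fast', 'progress'] (min_width=13, slack=1)
Line 4: ['sea', 'gentle'] (min_width=10, slack=4)
Line 5: ['chair', 'for'] (min_width=9, slack=5)

Answer: |rice play sun |
|bedroom sleepy|
|fast progress |
|sea gentle    |
|chair for     |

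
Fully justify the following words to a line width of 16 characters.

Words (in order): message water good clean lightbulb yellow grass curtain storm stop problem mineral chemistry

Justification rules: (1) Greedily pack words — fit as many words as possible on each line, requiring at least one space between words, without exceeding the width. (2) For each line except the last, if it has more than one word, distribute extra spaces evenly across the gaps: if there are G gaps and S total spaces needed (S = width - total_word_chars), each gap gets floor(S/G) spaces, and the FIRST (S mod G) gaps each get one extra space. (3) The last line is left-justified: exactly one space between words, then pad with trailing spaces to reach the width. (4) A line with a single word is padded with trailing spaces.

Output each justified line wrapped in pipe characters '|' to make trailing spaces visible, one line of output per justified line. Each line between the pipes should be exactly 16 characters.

Line 1: ['message', 'water'] (min_width=13, slack=3)
Line 2: ['good', 'clean'] (min_width=10, slack=6)
Line 3: ['lightbulb', 'yellow'] (min_width=16, slack=0)
Line 4: ['grass', 'curtain'] (min_width=13, slack=3)
Line 5: ['storm', 'stop'] (min_width=10, slack=6)
Line 6: ['problem', 'mineral'] (min_width=15, slack=1)
Line 7: ['chemistry'] (min_width=9, slack=7)

Answer: |message    water|
|good       clean|
|lightbulb yellow|
|grass    curtain|
|storm       stop|
|problem  mineral|
|chemistry       |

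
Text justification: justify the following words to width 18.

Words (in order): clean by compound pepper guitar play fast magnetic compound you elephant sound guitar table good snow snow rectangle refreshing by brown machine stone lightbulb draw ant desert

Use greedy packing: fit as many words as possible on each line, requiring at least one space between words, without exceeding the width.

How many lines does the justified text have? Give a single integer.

Answer: 12

Derivation:
Line 1: ['clean', 'by', 'compound'] (min_width=17, slack=1)
Line 2: ['pepper', 'guitar', 'play'] (min_width=18, slack=0)
Line 3: ['fast', 'magnetic'] (min_width=13, slack=5)
Line 4: ['compound', 'you'] (min_width=12, slack=6)
Line 5: ['elephant', 'sound'] (min_width=14, slack=4)
Line 6: ['guitar', 'table', 'good'] (min_width=17, slack=1)
Line 7: ['snow', 'snow'] (min_width=9, slack=9)
Line 8: ['rectangle'] (min_width=9, slack=9)
Line 9: ['refreshing', 'by'] (min_width=13, slack=5)
Line 10: ['brown', 'machine'] (min_width=13, slack=5)
Line 11: ['stone', 'lightbulb'] (min_width=15, slack=3)
Line 12: ['draw', 'ant', 'desert'] (min_width=15, slack=3)
Total lines: 12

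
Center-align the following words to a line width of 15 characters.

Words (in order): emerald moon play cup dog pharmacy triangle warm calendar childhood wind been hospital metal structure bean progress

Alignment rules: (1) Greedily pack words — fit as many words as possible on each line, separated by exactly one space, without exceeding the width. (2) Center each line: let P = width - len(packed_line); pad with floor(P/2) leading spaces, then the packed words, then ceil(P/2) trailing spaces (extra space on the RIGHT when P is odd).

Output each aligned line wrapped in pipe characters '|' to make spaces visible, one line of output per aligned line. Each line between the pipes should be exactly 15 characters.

Line 1: ['emerald', 'moon'] (min_width=12, slack=3)
Line 2: ['play', 'cup', 'dog'] (min_width=12, slack=3)
Line 3: ['pharmacy'] (min_width=8, slack=7)
Line 4: ['triangle', 'warm'] (min_width=13, slack=2)
Line 5: ['calendar'] (min_width=8, slack=7)
Line 6: ['childhood', 'wind'] (min_width=14, slack=1)
Line 7: ['been', 'hospital'] (min_width=13, slack=2)
Line 8: ['metal', 'structure'] (min_width=15, slack=0)
Line 9: ['bean', 'progress'] (min_width=13, slack=2)

Answer: | emerald moon  |
| play cup dog  |
|   pharmacy    |
| triangle warm |
|   calendar    |
|childhood wind |
| been hospital |
|metal structure|
| bean progress |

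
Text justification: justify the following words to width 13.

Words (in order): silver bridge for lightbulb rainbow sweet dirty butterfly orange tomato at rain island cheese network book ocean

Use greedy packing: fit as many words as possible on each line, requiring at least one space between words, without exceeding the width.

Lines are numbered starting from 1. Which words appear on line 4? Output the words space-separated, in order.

Line 1: ['silver', 'bridge'] (min_width=13, slack=0)
Line 2: ['for', 'lightbulb'] (min_width=13, slack=0)
Line 3: ['rainbow', 'sweet'] (min_width=13, slack=0)
Line 4: ['dirty'] (min_width=5, slack=8)
Line 5: ['butterfly'] (min_width=9, slack=4)
Line 6: ['orange', 'tomato'] (min_width=13, slack=0)
Line 7: ['at', 'rain'] (min_width=7, slack=6)
Line 8: ['island', 'cheese'] (min_width=13, slack=0)
Line 9: ['network', 'book'] (min_width=12, slack=1)
Line 10: ['ocean'] (min_width=5, slack=8)

Answer: dirty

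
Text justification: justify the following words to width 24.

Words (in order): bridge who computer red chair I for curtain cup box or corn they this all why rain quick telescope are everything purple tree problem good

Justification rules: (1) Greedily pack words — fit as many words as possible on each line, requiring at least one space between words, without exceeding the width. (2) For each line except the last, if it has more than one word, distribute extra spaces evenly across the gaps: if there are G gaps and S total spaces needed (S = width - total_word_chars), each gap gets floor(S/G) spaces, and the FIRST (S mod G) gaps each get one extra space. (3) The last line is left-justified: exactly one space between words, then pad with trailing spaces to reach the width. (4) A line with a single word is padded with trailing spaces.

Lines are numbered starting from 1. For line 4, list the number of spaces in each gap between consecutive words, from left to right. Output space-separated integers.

Line 1: ['bridge', 'who', 'computer', 'red'] (min_width=23, slack=1)
Line 2: ['chair', 'I', 'for', 'curtain', 'cup'] (min_width=23, slack=1)
Line 3: ['box', 'or', 'corn', 'they', 'this'] (min_width=21, slack=3)
Line 4: ['all', 'why', 'rain', 'quick'] (min_width=18, slack=6)
Line 5: ['telescope', 'are', 'everything'] (min_width=24, slack=0)
Line 6: ['purple', 'tree', 'problem', 'good'] (min_width=24, slack=0)

Answer: 3 3 3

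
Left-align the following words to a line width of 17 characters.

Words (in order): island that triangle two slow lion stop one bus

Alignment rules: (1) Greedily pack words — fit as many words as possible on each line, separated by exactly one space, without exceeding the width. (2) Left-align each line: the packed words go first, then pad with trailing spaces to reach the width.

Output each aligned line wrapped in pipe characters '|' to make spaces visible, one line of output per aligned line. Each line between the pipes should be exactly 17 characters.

Line 1: ['island', 'that'] (min_width=11, slack=6)
Line 2: ['triangle', 'two', 'slow'] (min_width=17, slack=0)
Line 3: ['lion', 'stop', 'one', 'bus'] (min_width=17, slack=0)

Answer: |island that      |
|triangle two slow|
|lion stop one bus|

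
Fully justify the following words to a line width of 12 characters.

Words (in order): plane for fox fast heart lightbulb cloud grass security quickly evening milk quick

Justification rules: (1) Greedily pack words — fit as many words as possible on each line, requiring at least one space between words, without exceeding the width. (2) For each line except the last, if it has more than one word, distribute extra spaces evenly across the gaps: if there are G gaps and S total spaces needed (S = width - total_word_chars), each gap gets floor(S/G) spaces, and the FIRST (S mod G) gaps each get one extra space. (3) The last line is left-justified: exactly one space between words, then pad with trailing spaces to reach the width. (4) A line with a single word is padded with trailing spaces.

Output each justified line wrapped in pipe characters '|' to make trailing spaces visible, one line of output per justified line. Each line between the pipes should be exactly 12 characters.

Answer: |plane    for|
|fox     fast|
|heart       |
|lightbulb   |
|cloud  grass|
|security    |
|quickly     |
|evening milk|
|quick       |

Derivation:
Line 1: ['plane', 'for'] (min_width=9, slack=3)
Line 2: ['fox', 'fast'] (min_width=8, slack=4)
Line 3: ['heart'] (min_width=5, slack=7)
Line 4: ['lightbulb'] (min_width=9, slack=3)
Line 5: ['cloud', 'grass'] (min_width=11, slack=1)
Line 6: ['security'] (min_width=8, slack=4)
Line 7: ['quickly'] (min_width=7, slack=5)
Line 8: ['evening', 'milk'] (min_width=12, slack=0)
Line 9: ['quick'] (min_width=5, slack=7)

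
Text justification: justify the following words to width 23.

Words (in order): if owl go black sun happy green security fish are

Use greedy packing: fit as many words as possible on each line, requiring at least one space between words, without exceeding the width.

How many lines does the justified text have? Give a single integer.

Answer: 3

Derivation:
Line 1: ['if', 'owl', 'go', 'black', 'sun'] (min_width=19, slack=4)
Line 2: ['happy', 'green', 'security'] (min_width=20, slack=3)
Line 3: ['fish', 'are'] (min_width=8, slack=15)
Total lines: 3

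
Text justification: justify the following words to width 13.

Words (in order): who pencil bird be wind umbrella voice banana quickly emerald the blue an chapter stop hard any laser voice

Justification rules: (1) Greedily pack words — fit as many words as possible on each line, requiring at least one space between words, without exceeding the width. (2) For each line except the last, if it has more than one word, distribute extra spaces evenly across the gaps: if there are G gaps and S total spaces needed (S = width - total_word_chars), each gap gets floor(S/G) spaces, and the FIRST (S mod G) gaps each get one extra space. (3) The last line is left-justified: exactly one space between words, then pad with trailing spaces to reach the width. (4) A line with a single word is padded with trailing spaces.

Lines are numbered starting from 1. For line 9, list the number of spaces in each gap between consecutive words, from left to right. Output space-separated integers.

Answer: 6

Derivation:
Line 1: ['who', 'pencil'] (min_width=10, slack=3)
Line 2: ['bird', 'be', 'wind'] (min_width=12, slack=1)
Line 3: ['umbrella'] (min_width=8, slack=5)
Line 4: ['voice', 'banana'] (min_width=12, slack=1)
Line 5: ['quickly'] (min_width=7, slack=6)
Line 6: ['emerald', 'the'] (min_width=11, slack=2)
Line 7: ['blue', 'an'] (min_width=7, slack=6)
Line 8: ['chapter', 'stop'] (min_width=12, slack=1)
Line 9: ['hard', 'any'] (min_width=8, slack=5)
Line 10: ['laser', 'voice'] (min_width=11, slack=2)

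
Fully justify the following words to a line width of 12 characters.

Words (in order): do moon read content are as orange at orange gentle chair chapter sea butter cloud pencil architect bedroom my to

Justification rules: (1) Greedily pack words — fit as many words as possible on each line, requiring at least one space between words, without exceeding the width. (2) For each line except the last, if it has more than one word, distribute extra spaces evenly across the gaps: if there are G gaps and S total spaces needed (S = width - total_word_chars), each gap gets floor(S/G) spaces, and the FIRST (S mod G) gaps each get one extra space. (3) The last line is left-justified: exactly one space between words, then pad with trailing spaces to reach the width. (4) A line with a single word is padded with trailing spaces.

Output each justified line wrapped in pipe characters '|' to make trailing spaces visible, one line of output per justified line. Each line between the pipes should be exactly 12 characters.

Answer: |do moon read|
|content  are|
|as orange at|
|orange      |
|gentle chair|
|chapter  sea|
|butter cloud|
|pencil      |
|architect   |
|bedroom   my|
|to          |

Derivation:
Line 1: ['do', 'moon', 'read'] (min_width=12, slack=0)
Line 2: ['content', 'are'] (min_width=11, slack=1)
Line 3: ['as', 'orange', 'at'] (min_width=12, slack=0)
Line 4: ['orange'] (min_width=6, slack=6)
Line 5: ['gentle', 'chair'] (min_width=12, slack=0)
Line 6: ['chapter', 'sea'] (min_width=11, slack=1)
Line 7: ['butter', 'cloud'] (min_width=12, slack=0)
Line 8: ['pencil'] (min_width=6, slack=6)
Line 9: ['architect'] (min_width=9, slack=3)
Line 10: ['bedroom', 'my'] (min_width=10, slack=2)
Line 11: ['to'] (min_width=2, slack=10)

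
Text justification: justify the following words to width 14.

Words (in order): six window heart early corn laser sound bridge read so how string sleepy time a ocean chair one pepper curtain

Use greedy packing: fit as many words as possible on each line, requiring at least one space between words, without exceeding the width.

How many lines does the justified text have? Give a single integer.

Line 1: ['six', 'window'] (min_width=10, slack=4)
Line 2: ['heart', 'early'] (min_width=11, slack=3)
Line 3: ['corn', 'laser'] (min_width=10, slack=4)
Line 4: ['sound', 'bridge'] (min_width=12, slack=2)
Line 5: ['read', 'so', 'how'] (min_width=11, slack=3)
Line 6: ['string', 'sleepy'] (min_width=13, slack=1)
Line 7: ['time', 'a', 'ocean'] (min_width=12, slack=2)
Line 8: ['chair', 'one'] (min_width=9, slack=5)
Line 9: ['pepper', 'curtain'] (min_width=14, slack=0)
Total lines: 9

Answer: 9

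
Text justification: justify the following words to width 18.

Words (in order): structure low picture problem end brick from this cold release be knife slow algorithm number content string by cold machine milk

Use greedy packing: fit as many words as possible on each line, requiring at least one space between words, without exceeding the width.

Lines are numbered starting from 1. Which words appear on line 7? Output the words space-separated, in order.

Answer: content string by

Derivation:
Line 1: ['structure', 'low'] (min_width=13, slack=5)
Line 2: ['picture', 'problem'] (min_width=15, slack=3)
Line 3: ['end', 'brick', 'from'] (min_width=14, slack=4)
Line 4: ['this', 'cold', 'release'] (min_width=17, slack=1)
Line 5: ['be', 'knife', 'slow'] (min_width=13, slack=5)
Line 6: ['algorithm', 'number'] (min_width=16, slack=2)
Line 7: ['content', 'string', 'by'] (min_width=17, slack=1)
Line 8: ['cold', 'machine', 'milk'] (min_width=17, slack=1)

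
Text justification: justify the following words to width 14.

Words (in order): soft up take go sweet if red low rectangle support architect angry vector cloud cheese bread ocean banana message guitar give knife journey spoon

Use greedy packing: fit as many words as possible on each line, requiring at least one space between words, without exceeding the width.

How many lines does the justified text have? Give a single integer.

Line 1: ['soft', 'up', 'take'] (min_width=12, slack=2)
Line 2: ['go', 'sweet', 'if'] (min_width=11, slack=3)
Line 3: ['red', 'low'] (min_width=7, slack=7)
Line 4: ['rectangle'] (min_width=9, slack=5)
Line 5: ['support'] (min_width=7, slack=7)
Line 6: ['architect'] (min_width=9, slack=5)
Line 7: ['angry', 'vector'] (min_width=12, slack=2)
Line 8: ['cloud', 'cheese'] (min_width=12, slack=2)
Line 9: ['bread', 'ocean'] (min_width=11, slack=3)
Line 10: ['banana', 'message'] (min_width=14, slack=0)
Line 11: ['guitar', 'give'] (min_width=11, slack=3)
Line 12: ['knife', 'journey'] (min_width=13, slack=1)
Line 13: ['spoon'] (min_width=5, slack=9)
Total lines: 13

Answer: 13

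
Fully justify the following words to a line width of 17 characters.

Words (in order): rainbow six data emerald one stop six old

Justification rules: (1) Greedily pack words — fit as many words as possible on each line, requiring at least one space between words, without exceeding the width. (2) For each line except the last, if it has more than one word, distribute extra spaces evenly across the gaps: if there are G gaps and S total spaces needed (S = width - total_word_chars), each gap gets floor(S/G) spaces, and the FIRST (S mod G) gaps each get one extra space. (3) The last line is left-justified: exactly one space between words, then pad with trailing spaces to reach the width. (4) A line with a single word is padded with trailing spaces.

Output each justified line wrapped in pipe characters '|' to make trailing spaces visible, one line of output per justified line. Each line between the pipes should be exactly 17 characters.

Line 1: ['rainbow', 'six', 'data'] (min_width=16, slack=1)
Line 2: ['emerald', 'one', 'stop'] (min_width=16, slack=1)
Line 3: ['six', 'old'] (min_width=7, slack=10)

Answer: |rainbow  six data|
|emerald  one stop|
|six old          |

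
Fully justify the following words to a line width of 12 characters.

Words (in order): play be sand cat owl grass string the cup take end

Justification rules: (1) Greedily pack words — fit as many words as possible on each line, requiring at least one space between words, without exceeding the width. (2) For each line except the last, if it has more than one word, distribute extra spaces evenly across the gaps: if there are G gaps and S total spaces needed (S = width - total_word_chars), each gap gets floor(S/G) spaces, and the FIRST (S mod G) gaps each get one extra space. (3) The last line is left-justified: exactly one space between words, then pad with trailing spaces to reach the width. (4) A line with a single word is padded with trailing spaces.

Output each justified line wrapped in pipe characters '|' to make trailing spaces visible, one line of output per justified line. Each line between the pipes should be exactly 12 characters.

Line 1: ['play', 'be', 'sand'] (min_width=12, slack=0)
Line 2: ['cat', 'owl'] (min_width=7, slack=5)
Line 3: ['grass', 'string'] (min_width=12, slack=0)
Line 4: ['the', 'cup', 'take'] (min_width=12, slack=0)
Line 5: ['end'] (min_width=3, slack=9)

Answer: |play be sand|
|cat      owl|
|grass string|
|the cup take|
|end         |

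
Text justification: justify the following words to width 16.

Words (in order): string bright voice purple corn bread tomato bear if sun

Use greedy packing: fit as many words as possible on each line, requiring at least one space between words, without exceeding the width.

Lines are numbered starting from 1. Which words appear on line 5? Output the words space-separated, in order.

Answer: sun

Derivation:
Line 1: ['string', 'bright'] (min_width=13, slack=3)
Line 2: ['voice', 'purple'] (min_width=12, slack=4)
Line 3: ['corn', 'bread'] (min_width=10, slack=6)
Line 4: ['tomato', 'bear', 'if'] (min_width=14, slack=2)
Line 5: ['sun'] (min_width=3, slack=13)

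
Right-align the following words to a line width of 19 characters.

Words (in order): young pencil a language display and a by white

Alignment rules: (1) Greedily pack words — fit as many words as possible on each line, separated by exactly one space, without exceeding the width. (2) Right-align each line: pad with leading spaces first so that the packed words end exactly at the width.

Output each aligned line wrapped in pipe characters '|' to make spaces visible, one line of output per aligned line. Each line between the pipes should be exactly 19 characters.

Answer: |     young pencil a|
|   language display|
|     and a by white|

Derivation:
Line 1: ['young', 'pencil', 'a'] (min_width=14, slack=5)
Line 2: ['language', 'display'] (min_width=16, slack=3)
Line 3: ['and', 'a', 'by', 'white'] (min_width=14, slack=5)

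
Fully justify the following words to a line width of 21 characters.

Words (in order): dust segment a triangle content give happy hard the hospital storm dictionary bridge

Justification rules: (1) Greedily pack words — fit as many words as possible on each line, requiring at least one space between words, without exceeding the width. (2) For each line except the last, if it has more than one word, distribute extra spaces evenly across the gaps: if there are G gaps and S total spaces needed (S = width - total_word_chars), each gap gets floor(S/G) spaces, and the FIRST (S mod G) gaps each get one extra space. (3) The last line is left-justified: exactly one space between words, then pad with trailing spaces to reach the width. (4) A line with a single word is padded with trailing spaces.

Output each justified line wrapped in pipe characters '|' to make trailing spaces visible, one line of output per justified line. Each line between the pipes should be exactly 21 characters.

Answer: |dust     segment    a|
|triangle content give|
|happy     hard    the|
|hospital        storm|
|dictionary bridge    |

Derivation:
Line 1: ['dust', 'segment', 'a'] (min_width=14, slack=7)
Line 2: ['triangle', 'content', 'give'] (min_width=21, slack=0)
Line 3: ['happy', 'hard', 'the'] (min_width=14, slack=7)
Line 4: ['hospital', 'storm'] (min_width=14, slack=7)
Line 5: ['dictionary', 'bridge'] (min_width=17, slack=4)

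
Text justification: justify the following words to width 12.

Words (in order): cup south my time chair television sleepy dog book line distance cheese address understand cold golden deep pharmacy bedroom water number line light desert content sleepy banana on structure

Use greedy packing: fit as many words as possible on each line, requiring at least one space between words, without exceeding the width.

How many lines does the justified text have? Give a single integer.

Line 1: ['cup', 'south', 'my'] (min_width=12, slack=0)
Line 2: ['time', 'chair'] (min_width=10, slack=2)
Line 3: ['television'] (min_width=10, slack=2)
Line 4: ['sleepy', 'dog'] (min_width=10, slack=2)
Line 5: ['book', 'line'] (min_width=9, slack=3)
Line 6: ['distance'] (min_width=8, slack=4)
Line 7: ['cheese'] (min_width=6, slack=6)
Line 8: ['address'] (min_width=7, slack=5)
Line 9: ['understand'] (min_width=10, slack=2)
Line 10: ['cold', 'golden'] (min_width=11, slack=1)
Line 11: ['deep'] (min_width=4, slack=8)
Line 12: ['pharmacy'] (min_width=8, slack=4)
Line 13: ['bedroom'] (min_width=7, slack=5)
Line 14: ['water', 'number'] (min_width=12, slack=0)
Line 15: ['line', 'light'] (min_width=10, slack=2)
Line 16: ['desert'] (min_width=6, slack=6)
Line 17: ['content'] (min_width=7, slack=5)
Line 18: ['sleepy'] (min_width=6, slack=6)
Line 19: ['banana', 'on'] (min_width=9, slack=3)
Line 20: ['structure'] (min_width=9, slack=3)
Total lines: 20

Answer: 20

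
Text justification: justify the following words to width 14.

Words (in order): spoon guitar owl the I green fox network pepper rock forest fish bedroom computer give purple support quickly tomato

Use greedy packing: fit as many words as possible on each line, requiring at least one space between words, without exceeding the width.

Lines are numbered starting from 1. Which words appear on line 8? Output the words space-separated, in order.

Answer: purple support

Derivation:
Line 1: ['spoon', 'guitar'] (min_width=12, slack=2)
Line 2: ['owl', 'the', 'I'] (min_width=9, slack=5)
Line 3: ['green', 'fox'] (min_width=9, slack=5)
Line 4: ['network', 'pepper'] (min_width=14, slack=0)
Line 5: ['rock', 'forest'] (min_width=11, slack=3)
Line 6: ['fish', 'bedroom'] (min_width=12, slack=2)
Line 7: ['computer', 'give'] (min_width=13, slack=1)
Line 8: ['purple', 'support'] (min_width=14, slack=0)
Line 9: ['quickly', 'tomato'] (min_width=14, slack=0)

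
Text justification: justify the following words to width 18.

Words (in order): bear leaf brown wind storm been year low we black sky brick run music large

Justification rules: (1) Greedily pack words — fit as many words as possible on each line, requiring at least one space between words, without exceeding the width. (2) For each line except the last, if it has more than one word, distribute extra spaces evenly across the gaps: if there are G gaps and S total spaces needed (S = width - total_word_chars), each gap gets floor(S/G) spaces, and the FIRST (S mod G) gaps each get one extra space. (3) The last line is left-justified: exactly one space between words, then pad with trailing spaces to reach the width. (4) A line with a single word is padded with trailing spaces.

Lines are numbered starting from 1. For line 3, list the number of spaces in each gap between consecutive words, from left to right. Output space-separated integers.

Line 1: ['bear', 'leaf', 'brown'] (min_width=15, slack=3)
Line 2: ['wind', 'storm', 'been'] (min_width=15, slack=3)
Line 3: ['year', 'low', 'we', 'black'] (min_width=17, slack=1)
Line 4: ['sky', 'brick', 'run'] (min_width=13, slack=5)
Line 5: ['music', 'large'] (min_width=11, slack=7)

Answer: 2 1 1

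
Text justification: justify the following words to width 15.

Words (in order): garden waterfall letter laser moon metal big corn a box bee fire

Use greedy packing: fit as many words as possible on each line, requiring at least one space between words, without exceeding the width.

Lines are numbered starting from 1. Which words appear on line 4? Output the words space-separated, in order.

Answer: moon metal big

Derivation:
Line 1: ['garden'] (min_width=6, slack=9)
Line 2: ['waterfall'] (min_width=9, slack=6)
Line 3: ['letter', 'laser'] (min_width=12, slack=3)
Line 4: ['moon', 'metal', 'big'] (min_width=14, slack=1)
Line 5: ['corn', 'a', 'box', 'bee'] (min_width=14, slack=1)
Line 6: ['fire'] (min_width=4, slack=11)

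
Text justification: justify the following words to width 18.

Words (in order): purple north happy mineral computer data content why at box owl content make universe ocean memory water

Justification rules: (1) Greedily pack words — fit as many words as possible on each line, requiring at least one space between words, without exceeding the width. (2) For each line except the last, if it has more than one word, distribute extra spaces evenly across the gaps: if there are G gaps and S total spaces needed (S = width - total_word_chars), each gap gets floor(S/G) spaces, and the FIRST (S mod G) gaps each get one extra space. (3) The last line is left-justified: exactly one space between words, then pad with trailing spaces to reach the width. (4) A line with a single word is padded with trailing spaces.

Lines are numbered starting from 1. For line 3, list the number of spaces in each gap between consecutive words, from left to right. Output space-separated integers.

Answer: 2 2

Derivation:
Line 1: ['purple', 'north', 'happy'] (min_width=18, slack=0)
Line 2: ['mineral', 'computer'] (min_width=16, slack=2)
Line 3: ['data', 'content', 'why'] (min_width=16, slack=2)
Line 4: ['at', 'box', 'owl', 'content'] (min_width=18, slack=0)
Line 5: ['make', 'universe'] (min_width=13, slack=5)
Line 6: ['ocean', 'memory', 'water'] (min_width=18, slack=0)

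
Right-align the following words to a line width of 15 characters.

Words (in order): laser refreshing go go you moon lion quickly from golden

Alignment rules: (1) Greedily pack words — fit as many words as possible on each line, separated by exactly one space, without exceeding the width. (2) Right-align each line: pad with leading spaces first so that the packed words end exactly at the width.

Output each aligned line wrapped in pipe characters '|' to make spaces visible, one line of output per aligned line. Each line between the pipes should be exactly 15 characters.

Answer: |          laser|
|  refreshing go|
|    go you moon|
|   lion quickly|
|    from golden|

Derivation:
Line 1: ['laser'] (min_width=5, slack=10)
Line 2: ['refreshing', 'go'] (min_width=13, slack=2)
Line 3: ['go', 'you', 'moon'] (min_width=11, slack=4)
Line 4: ['lion', 'quickly'] (min_width=12, slack=3)
Line 5: ['from', 'golden'] (min_width=11, slack=4)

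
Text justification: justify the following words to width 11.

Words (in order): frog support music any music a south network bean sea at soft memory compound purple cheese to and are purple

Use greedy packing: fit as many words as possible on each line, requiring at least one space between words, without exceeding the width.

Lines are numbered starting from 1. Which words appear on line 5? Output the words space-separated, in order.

Answer: south

Derivation:
Line 1: ['frog'] (min_width=4, slack=7)
Line 2: ['support'] (min_width=7, slack=4)
Line 3: ['music', 'any'] (min_width=9, slack=2)
Line 4: ['music', 'a'] (min_width=7, slack=4)
Line 5: ['south'] (min_width=5, slack=6)
Line 6: ['network'] (min_width=7, slack=4)
Line 7: ['bean', 'sea', 'at'] (min_width=11, slack=0)
Line 8: ['soft', 'memory'] (min_width=11, slack=0)
Line 9: ['compound'] (min_width=8, slack=3)
Line 10: ['purple'] (min_width=6, slack=5)
Line 11: ['cheese', 'to'] (min_width=9, slack=2)
Line 12: ['and', 'are'] (min_width=7, slack=4)
Line 13: ['purple'] (min_width=6, slack=5)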